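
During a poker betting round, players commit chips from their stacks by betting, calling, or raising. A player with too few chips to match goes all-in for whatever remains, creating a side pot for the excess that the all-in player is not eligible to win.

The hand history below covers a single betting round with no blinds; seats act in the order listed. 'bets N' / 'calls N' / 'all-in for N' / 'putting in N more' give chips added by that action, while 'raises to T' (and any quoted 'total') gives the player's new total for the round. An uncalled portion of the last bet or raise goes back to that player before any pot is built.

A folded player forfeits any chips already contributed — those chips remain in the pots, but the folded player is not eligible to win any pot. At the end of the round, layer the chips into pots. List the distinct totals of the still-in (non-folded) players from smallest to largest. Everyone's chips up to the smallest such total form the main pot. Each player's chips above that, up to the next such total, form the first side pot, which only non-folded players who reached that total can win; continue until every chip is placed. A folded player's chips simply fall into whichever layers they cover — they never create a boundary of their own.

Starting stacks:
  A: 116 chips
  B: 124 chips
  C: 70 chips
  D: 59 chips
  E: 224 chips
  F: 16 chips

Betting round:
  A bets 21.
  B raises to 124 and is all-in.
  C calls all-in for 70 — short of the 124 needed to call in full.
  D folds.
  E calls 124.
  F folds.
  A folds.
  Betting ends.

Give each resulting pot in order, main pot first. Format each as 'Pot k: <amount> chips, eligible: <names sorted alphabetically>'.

Pot 1: 231 chips, eligible: B, C, E
Pot 2: 108 chips, eligible: B, E

Derivation:
Contributions: A=21, B=124, C=70, E=124
Folded: A, D, F
Pot levels (distinct totals of non-folded players): 70, 124
Layer 1-70: A 21 + B 70 + C 70 + E 70 = 231 chips; eligible B, C, E
Layer 71-124: 54 each from B, E = 54*2 = 108 chips; eligible B, E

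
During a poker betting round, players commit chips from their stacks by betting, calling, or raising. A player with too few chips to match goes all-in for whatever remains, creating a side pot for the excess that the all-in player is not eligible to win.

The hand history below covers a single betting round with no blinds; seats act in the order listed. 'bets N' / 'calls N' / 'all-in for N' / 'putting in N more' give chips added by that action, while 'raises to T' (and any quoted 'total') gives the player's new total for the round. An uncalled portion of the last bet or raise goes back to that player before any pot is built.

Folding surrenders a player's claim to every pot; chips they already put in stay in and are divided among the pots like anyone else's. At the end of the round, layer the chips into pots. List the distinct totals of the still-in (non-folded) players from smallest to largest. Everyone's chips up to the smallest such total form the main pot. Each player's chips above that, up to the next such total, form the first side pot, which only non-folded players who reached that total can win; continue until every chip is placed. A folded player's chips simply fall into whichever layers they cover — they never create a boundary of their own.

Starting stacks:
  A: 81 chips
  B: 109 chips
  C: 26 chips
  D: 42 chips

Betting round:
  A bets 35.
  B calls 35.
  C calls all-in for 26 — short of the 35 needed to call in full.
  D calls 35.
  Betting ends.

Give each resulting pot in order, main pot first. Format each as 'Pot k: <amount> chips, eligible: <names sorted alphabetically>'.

Contributions: A=35, B=35, C=26, D=35
Pot levels (distinct totals of non-folded players): 26, 35
Layer 1-26: 26 each from A, B, C, D = 26*4 = 104 chips; eligible A, B, C, D
Layer 27-35: 9 each from A, B, D = 9*3 = 27 chips; eligible A, B, D

Pot 1: 104 chips, eligible: A, B, C, D
Pot 2: 27 chips, eligible: A, B, D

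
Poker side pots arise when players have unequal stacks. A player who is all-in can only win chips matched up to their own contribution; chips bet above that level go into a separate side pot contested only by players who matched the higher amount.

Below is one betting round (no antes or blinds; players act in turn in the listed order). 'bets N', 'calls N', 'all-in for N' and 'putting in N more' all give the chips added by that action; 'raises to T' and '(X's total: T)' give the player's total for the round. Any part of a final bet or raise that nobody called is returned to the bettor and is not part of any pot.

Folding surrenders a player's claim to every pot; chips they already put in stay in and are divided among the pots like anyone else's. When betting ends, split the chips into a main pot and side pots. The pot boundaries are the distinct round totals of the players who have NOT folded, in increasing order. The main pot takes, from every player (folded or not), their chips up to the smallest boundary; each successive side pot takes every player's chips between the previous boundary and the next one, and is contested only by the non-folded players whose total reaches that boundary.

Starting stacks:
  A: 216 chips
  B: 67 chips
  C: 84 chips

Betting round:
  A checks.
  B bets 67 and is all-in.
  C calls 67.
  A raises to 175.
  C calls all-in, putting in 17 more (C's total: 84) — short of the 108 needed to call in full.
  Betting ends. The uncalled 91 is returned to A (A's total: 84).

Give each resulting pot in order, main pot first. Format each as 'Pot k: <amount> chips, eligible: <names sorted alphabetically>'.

Pot 1: 201 chips, eligible: A, B, C
Pot 2: 34 chips, eligible: A, C

Derivation:
Contributions (after 91 returned to A): A=84, B=67, C=84
Pot levels (distinct totals of non-folded players): 67, 84
Layer 1-67: 67 each from A, B, C = 67*3 = 201 chips; eligible A, B, C
Layer 68-84: 17 each from A, C = 17*2 = 34 chips; eligible A, C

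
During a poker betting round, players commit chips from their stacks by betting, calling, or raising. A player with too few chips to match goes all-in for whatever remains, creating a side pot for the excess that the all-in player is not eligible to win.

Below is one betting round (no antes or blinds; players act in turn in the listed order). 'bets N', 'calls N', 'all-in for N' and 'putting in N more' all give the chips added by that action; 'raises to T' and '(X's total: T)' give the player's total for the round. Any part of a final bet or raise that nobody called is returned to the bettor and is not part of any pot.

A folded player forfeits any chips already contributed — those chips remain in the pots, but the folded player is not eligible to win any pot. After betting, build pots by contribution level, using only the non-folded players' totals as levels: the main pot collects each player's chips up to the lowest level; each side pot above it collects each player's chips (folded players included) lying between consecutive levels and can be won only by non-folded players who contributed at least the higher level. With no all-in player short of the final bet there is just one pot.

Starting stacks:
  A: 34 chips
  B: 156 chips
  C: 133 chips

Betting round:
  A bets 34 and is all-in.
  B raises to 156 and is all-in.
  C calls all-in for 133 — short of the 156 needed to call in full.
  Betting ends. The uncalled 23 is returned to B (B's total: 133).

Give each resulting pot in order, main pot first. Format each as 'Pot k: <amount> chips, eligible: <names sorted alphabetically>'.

Contributions (after 23 returned to B): A=34, B=133, C=133
Pot levels (distinct totals of non-folded players): 34, 133
Layer 1-34: 34 each from A, B, C = 34*3 = 102 chips; eligible A, B, C
Layer 35-133: 99 each from B, C = 99*2 = 198 chips; eligible B, C

Pot 1: 102 chips, eligible: A, B, C
Pot 2: 198 chips, eligible: B, C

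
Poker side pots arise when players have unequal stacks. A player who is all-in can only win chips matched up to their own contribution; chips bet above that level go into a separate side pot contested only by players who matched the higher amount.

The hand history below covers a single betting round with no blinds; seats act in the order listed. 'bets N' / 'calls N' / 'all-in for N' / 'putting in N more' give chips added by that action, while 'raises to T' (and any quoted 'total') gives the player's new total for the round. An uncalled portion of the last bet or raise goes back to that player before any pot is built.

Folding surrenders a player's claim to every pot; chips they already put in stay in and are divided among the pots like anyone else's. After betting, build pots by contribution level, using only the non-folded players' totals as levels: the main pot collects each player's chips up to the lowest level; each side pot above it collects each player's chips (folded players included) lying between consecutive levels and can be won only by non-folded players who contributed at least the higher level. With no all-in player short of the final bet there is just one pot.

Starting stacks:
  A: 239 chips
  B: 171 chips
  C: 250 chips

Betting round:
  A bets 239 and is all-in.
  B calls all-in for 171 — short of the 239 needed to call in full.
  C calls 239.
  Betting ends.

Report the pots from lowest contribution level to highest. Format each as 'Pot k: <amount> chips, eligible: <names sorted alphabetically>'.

Contributions: A=239, B=171, C=239
Pot levels (distinct totals of non-folded players): 171, 239
Layer 1-171: 171 each from A, B, C = 171*3 = 513 chips; eligible A, B, C
Layer 172-239: 68 each from A, C = 68*2 = 136 chips; eligible A, C

Pot 1: 513 chips, eligible: A, B, C
Pot 2: 136 chips, eligible: A, C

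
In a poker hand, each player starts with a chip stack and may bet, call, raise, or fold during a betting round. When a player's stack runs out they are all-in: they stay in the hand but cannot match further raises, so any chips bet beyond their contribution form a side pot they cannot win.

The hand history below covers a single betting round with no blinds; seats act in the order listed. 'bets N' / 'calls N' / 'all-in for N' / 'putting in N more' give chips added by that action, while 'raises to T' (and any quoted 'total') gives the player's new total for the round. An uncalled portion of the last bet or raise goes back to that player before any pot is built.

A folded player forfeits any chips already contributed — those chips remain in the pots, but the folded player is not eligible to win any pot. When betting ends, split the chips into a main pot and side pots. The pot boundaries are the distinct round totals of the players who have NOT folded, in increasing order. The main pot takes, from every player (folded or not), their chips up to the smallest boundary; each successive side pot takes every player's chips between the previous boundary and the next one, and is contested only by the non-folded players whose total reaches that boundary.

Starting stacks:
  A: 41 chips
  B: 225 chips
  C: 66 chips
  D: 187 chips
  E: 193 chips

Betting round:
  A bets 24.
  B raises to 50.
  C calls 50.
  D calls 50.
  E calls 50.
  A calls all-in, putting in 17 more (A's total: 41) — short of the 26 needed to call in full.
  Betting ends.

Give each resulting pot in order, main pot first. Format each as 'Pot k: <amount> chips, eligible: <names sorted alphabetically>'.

Contributions: A=41, B=50, C=50, D=50, E=50
Pot levels (distinct totals of non-folded players): 41, 50
Layer 1-41: 41 each from A, B, C, D, E = 41*5 = 205 chips; eligible A, B, C, D, E
Layer 42-50: 9 each from B, C, D, E = 9*4 = 36 chips; eligible B, C, D, E

Pot 1: 205 chips, eligible: A, B, C, D, E
Pot 2: 36 chips, eligible: B, C, D, E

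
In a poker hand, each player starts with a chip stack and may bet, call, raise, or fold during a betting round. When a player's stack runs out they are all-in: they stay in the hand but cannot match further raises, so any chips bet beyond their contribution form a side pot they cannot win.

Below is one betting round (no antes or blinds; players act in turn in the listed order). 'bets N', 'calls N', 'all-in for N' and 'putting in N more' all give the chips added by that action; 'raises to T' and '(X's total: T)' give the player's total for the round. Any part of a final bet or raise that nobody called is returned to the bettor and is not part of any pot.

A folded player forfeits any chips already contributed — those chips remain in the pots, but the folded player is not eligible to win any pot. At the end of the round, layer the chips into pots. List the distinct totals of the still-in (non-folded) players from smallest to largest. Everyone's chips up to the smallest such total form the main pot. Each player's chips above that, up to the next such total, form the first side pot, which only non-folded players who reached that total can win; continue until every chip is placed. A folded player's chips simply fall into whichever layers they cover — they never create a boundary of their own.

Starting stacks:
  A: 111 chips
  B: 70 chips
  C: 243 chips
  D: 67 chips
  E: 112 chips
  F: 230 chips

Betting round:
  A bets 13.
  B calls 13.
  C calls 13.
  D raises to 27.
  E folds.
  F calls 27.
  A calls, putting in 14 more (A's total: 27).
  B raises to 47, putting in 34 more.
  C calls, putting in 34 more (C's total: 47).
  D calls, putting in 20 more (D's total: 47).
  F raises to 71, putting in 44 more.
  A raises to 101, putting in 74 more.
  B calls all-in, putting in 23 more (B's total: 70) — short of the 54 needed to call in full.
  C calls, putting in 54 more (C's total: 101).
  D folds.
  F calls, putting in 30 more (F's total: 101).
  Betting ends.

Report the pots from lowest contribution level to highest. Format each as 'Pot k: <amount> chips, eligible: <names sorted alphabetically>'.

Pot 1: 327 chips, eligible: A, B, C, F
Pot 2: 93 chips, eligible: A, C, F

Derivation:
Contributions: A=101, B=70, C=101, D=47, F=101
Folded: D, E
Pot levels (distinct totals of non-folded players): 70, 101
Layer 1-70: A 70 + B 70 + C 70 + D 47 + F 70 = 327 chips; eligible A, B, C, F
Layer 71-101: 31 each from A, C, F = 31*3 = 93 chips; eligible A, C, F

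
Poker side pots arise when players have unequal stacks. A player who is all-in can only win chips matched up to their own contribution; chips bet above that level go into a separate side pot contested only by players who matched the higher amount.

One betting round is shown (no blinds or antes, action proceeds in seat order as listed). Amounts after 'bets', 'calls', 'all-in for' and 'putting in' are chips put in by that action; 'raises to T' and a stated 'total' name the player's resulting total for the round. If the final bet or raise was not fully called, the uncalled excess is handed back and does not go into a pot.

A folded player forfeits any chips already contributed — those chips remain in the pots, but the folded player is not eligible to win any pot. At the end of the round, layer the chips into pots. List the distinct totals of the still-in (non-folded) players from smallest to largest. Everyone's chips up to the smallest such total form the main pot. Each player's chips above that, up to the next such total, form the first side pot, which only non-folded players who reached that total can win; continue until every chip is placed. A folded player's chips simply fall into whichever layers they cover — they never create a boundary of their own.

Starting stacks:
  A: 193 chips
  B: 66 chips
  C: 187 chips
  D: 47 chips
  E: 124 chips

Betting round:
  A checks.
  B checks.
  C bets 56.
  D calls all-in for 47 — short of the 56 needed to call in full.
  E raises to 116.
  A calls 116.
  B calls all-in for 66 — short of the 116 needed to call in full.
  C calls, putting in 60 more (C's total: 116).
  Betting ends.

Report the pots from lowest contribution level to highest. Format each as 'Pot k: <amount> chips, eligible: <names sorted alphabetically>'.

Contributions: A=116, B=66, C=116, D=47, E=116
Pot levels (distinct totals of non-folded players): 47, 66, 116
Layer 1-47: 47 each from A, B, C, D, E = 47*5 = 235 chips; eligible A, B, C, D, E
Layer 48-66: 19 each from A, B, C, E = 19*4 = 76 chips; eligible A, B, C, E
Layer 67-116: 50 each from A, C, E = 50*3 = 150 chips; eligible A, C, E

Pot 1: 235 chips, eligible: A, B, C, D, E
Pot 2: 76 chips, eligible: A, B, C, E
Pot 3: 150 chips, eligible: A, C, E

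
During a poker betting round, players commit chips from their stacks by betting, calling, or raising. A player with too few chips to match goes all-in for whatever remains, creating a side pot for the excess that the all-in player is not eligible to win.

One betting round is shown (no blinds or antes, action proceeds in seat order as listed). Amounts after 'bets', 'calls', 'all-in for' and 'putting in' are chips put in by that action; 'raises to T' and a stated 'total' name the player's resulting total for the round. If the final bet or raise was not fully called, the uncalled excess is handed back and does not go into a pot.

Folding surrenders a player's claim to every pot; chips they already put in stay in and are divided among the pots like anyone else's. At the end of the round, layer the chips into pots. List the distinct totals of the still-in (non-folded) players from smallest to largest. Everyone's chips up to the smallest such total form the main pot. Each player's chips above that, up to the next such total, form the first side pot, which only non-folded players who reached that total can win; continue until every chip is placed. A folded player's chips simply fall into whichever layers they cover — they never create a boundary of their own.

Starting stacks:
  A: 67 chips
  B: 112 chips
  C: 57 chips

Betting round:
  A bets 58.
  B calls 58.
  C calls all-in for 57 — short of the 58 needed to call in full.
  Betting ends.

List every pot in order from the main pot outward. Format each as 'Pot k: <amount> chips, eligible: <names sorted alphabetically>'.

Contributions: A=58, B=58, C=57
Pot levels (distinct totals of non-folded players): 57, 58
Layer 1-57: 57 each from A, B, C = 57*3 = 171 chips; eligible A, B, C
Layer 58-58: 1 each from A, B = 1*2 = 2 chips; eligible A, B

Pot 1: 171 chips, eligible: A, B, C
Pot 2: 2 chips, eligible: A, B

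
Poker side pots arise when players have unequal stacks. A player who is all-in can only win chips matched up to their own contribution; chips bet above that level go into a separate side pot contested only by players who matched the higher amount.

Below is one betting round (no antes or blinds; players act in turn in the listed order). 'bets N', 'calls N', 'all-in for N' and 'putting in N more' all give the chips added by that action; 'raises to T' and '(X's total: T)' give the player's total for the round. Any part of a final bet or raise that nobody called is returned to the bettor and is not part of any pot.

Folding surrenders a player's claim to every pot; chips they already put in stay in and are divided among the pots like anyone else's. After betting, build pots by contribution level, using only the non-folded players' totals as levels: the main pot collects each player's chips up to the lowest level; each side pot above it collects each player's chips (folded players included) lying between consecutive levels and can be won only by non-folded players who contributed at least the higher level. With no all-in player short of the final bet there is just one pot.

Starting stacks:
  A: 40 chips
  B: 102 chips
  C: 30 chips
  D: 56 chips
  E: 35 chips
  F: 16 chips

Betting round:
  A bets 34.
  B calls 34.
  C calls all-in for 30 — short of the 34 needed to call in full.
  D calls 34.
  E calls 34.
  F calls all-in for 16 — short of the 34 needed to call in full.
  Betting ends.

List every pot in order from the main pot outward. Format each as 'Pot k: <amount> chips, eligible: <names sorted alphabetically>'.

Contributions: A=34, B=34, C=30, D=34, E=34, F=16
Pot levels (distinct totals of non-folded players): 16, 30, 34
Layer 1-16: 16 each from A, B, C, D, E, F = 16*6 = 96 chips; eligible A, B, C, D, E, F
Layer 17-30: 14 each from A, B, C, D, E = 14*5 = 70 chips; eligible A, B, C, D, E
Layer 31-34: 4 each from A, B, D, E = 4*4 = 16 chips; eligible A, B, D, E

Pot 1: 96 chips, eligible: A, B, C, D, E, F
Pot 2: 70 chips, eligible: A, B, C, D, E
Pot 3: 16 chips, eligible: A, B, D, E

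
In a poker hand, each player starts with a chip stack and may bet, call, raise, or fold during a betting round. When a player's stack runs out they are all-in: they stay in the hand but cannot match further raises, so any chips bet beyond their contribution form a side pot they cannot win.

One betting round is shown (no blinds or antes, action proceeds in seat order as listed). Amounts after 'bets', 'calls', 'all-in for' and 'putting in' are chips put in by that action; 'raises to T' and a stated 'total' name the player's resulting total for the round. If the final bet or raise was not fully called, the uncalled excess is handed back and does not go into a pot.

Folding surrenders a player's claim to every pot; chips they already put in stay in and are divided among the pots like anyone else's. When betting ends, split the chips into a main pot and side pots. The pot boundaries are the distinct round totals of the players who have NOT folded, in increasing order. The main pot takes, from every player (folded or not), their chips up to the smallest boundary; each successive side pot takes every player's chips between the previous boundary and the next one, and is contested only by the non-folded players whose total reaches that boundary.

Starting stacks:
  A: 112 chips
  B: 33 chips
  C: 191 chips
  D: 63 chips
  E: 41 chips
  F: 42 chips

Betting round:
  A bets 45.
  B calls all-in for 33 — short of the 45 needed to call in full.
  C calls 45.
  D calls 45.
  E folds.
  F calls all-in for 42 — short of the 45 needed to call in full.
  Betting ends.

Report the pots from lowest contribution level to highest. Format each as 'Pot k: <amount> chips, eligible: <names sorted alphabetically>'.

Pot 1: 165 chips, eligible: A, B, C, D, F
Pot 2: 36 chips, eligible: A, C, D, F
Pot 3: 9 chips, eligible: A, C, D

Derivation:
Contributions: A=45, B=33, C=45, D=45, F=42
Folded: E
Pot levels (distinct totals of non-folded players): 33, 42, 45
Layer 1-33: 33 each from A, B, C, D, F = 33*5 = 165 chips; eligible A, B, C, D, F
Layer 34-42: 9 each from A, C, D, F = 9*4 = 36 chips; eligible A, C, D, F
Layer 43-45: 3 each from A, C, D = 3*3 = 9 chips; eligible A, C, D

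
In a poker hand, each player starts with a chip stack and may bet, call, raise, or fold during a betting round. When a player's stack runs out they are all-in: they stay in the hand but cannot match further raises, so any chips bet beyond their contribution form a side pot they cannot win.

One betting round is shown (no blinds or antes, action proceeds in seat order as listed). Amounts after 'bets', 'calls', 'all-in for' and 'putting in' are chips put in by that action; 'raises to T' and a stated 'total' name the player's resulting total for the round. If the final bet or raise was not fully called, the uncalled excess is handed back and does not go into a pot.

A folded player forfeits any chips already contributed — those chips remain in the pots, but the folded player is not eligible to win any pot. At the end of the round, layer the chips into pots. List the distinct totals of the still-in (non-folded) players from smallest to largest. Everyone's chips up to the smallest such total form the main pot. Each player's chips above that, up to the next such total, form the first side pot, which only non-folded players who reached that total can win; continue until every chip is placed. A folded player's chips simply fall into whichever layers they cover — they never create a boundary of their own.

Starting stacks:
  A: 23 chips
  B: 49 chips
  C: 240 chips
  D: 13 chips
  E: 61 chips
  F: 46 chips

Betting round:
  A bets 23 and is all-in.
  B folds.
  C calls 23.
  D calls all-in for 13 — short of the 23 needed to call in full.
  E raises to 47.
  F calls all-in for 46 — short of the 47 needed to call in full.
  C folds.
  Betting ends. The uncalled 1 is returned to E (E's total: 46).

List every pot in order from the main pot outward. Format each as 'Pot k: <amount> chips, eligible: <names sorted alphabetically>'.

Contributions (after 1 returned to E): A=23, C=23, D=13, E=46, F=46
Folded: B, C
Pot levels (distinct totals of non-folded players): 13, 23, 46
Layer 1-13: 13 each from A, C, D, E, F = 13*5 = 65 chips; eligible A, D, E, F
Layer 14-23: 10 each from A, C, E, F = 10*4 = 40 chips; eligible A, E, F
Layer 24-46: 23 each from E, F = 23*2 = 46 chips; eligible E, F

Pot 1: 65 chips, eligible: A, D, E, F
Pot 2: 40 chips, eligible: A, E, F
Pot 3: 46 chips, eligible: E, F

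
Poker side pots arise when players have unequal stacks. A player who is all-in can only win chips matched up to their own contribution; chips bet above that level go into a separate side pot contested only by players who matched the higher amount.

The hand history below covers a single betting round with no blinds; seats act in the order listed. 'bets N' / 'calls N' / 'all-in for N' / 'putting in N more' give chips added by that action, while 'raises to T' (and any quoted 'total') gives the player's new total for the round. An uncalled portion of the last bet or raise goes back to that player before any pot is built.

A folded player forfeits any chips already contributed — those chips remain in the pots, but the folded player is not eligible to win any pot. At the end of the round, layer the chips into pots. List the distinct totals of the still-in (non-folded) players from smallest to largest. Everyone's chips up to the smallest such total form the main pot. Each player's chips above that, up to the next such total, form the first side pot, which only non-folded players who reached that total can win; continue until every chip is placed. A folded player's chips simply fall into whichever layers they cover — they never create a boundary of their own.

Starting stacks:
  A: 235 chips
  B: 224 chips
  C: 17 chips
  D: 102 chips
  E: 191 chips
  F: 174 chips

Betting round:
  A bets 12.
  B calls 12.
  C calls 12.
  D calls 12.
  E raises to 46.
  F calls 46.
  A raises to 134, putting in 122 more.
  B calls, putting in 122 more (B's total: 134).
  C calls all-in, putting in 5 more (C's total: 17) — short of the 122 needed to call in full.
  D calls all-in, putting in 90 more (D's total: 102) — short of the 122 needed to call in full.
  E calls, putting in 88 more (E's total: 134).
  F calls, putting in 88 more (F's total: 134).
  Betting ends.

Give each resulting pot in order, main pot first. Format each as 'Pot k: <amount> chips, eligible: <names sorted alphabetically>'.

Pot 1: 102 chips, eligible: A, B, C, D, E, F
Pot 2: 425 chips, eligible: A, B, D, E, F
Pot 3: 128 chips, eligible: A, B, E, F

Derivation:
Contributions: A=134, B=134, C=17, D=102, E=134, F=134
Pot levels (distinct totals of non-folded players): 17, 102, 134
Layer 1-17: 17 each from A, B, C, D, E, F = 17*6 = 102 chips; eligible A, B, C, D, E, F
Layer 18-102: 85 each from A, B, D, E, F = 85*5 = 425 chips; eligible A, B, D, E, F
Layer 103-134: 32 each from A, B, E, F = 32*4 = 128 chips; eligible A, B, E, F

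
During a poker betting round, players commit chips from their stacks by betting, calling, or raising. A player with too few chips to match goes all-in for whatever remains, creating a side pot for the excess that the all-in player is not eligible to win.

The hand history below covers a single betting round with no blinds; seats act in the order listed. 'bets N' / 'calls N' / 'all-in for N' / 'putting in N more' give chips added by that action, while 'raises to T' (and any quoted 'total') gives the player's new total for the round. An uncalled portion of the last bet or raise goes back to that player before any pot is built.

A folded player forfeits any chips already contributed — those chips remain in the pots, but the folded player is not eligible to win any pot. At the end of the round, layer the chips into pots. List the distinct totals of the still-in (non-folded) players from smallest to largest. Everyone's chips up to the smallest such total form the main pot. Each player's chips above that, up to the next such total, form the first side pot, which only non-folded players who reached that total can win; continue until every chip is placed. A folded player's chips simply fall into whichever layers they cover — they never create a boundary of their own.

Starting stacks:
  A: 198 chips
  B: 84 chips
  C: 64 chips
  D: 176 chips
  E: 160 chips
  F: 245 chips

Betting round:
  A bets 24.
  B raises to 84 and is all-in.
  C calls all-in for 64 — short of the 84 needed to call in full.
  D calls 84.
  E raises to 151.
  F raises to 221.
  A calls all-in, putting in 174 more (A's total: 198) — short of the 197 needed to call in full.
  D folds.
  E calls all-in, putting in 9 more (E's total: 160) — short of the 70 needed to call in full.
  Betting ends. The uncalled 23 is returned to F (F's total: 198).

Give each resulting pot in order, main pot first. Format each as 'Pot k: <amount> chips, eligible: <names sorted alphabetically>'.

Contributions (after 23 returned to F): A=198, B=84, C=64, D=84, E=160, F=198
Folded: D
Pot levels (distinct totals of non-folded players): 64, 84, 160, 198
Layer 1-64: 64 each from A, B, C, D, E, F = 64*6 = 384 chips; eligible A, B, C, E, F
Layer 65-84: 20 each from A, B, D, E, F = 20*5 = 100 chips; eligible A, B, E, F
Layer 85-160: 76 each from A, E, F = 76*3 = 228 chips; eligible A, E, F
Layer 161-198: 38 each from A, F = 38*2 = 76 chips; eligible A, F

Pot 1: 384 chips, eligible: A, B, C, E, F
Pot 2: 100 chips, eligible: A, B, E, F
Pot 3: 228 chips, eligible: A, E, F
Pot 4: 76 chips, eligible: A, F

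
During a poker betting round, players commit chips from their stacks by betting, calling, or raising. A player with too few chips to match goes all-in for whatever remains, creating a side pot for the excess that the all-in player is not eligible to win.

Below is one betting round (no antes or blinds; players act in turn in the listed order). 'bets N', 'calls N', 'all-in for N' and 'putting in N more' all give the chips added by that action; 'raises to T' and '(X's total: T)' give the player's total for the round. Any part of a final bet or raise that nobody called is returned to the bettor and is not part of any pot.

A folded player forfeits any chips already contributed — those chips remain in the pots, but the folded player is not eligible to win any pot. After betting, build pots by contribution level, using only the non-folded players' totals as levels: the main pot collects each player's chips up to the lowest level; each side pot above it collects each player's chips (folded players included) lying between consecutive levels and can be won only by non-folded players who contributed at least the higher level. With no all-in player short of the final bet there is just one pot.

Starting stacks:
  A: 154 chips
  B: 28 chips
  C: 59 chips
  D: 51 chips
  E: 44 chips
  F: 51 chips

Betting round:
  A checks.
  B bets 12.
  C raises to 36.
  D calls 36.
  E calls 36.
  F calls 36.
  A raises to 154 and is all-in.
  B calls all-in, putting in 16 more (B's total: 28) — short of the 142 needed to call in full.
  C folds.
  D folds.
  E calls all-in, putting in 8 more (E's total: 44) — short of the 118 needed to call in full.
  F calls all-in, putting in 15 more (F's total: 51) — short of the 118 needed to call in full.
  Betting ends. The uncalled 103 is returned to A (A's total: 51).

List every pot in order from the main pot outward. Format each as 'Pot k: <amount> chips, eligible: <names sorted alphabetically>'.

Pot 1: 168 chips, eligible: A, B, E, F
Pot 2: 64 chips, eligible: A, E, F
Pot 3: 14 chips, eligible: A, F

Derivation:
Contributions (after 103 returned to A): A=51, B=28, C=36, D=36, E=44, F=51
Folded: C, D
Pot levels (distinct totals of non-folded players): 28, 44, 51
Layer 1-28: 28 each from A, B, C, D, E, F = 28*6 = 168 chips; eligible A, B, E, F
Layer 29-44: A 16 + C 8 + D 8 + E 16 + F 16 = 64 chips; eligible A, E, F
Layer 45-51: 7 each from A, F = 7*2 = 14 chips; eligible A, F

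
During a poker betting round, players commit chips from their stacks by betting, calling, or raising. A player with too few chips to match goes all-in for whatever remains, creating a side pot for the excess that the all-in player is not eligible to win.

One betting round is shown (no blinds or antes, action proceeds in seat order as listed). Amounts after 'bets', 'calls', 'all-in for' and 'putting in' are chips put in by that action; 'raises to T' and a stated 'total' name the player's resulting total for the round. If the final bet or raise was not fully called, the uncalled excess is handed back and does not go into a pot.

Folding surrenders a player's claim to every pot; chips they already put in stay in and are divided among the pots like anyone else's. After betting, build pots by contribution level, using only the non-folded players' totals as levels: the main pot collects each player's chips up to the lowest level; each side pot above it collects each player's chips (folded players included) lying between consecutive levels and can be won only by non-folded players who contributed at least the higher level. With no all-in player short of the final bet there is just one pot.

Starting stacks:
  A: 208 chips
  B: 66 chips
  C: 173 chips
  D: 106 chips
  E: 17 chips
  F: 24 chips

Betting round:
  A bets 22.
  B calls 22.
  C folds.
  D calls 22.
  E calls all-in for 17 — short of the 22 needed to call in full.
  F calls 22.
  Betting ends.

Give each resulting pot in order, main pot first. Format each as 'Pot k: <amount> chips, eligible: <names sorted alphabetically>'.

Contributions: A=22, B=22, D=22, E=17, F=22
Folded: C
Pot levels (distinct totals of non-folded players): 17, 22
Layer 1-17: 17 each from A, B, D, E, F = 17*5 = 85 chips; eligible A, B, D, E, F
Layer 18-22: 5 each from A, B, D, F = 5*4 = 20 chips; eligible A, B, D, F

Pot 1: 85 chips, eligible: A, B, D, E, F
Pot 2: 20 chips, eligible: A, B, D, F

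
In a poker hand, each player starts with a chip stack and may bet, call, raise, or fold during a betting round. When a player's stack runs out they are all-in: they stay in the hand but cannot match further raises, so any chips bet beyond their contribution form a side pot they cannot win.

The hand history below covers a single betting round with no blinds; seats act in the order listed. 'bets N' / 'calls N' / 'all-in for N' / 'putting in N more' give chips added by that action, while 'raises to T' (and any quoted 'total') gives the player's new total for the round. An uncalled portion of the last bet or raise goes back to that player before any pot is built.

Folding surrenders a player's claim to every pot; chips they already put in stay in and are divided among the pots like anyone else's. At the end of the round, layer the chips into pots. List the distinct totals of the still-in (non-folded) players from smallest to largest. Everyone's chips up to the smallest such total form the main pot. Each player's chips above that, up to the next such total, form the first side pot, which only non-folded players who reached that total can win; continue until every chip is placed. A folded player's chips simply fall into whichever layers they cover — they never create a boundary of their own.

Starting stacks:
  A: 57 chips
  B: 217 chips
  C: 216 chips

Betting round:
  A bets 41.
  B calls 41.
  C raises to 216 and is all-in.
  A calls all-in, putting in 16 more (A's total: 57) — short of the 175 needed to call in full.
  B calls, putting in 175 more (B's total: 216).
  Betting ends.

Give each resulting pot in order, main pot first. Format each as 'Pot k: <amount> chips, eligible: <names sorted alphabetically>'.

Pot 1: 171 chips, eligible: A, B, C
Pot 2: 318 chips, eligible: B, C

Derivation:
Contributions: A=57, B=216, C=216
Pot levels (distinct totals of non-folded players): 57, 216
Layer 1-57: 57 each from A, B, C = 57*3 = 171 chips; eligible A, B, C
Layer 58-216: 159 each from B, C = 159*2 = 318 chips; eligible B, C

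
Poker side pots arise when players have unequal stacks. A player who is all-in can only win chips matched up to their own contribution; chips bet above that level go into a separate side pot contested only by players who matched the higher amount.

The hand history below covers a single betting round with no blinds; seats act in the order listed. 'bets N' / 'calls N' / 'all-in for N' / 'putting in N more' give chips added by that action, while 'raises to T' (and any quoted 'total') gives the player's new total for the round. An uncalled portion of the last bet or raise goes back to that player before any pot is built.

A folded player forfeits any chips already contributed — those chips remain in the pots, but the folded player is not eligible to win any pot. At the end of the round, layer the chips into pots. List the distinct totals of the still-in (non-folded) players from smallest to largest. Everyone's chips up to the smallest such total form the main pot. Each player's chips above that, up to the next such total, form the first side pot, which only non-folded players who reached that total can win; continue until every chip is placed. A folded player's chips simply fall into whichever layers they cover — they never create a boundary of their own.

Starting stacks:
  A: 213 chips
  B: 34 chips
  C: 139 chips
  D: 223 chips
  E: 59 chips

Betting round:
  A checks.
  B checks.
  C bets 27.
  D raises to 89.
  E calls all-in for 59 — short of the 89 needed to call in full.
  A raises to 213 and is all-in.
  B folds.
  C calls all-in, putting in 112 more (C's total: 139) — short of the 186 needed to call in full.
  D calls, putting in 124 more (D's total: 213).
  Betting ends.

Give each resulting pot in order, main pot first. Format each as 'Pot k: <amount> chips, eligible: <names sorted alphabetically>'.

Pot 1: 236 chips, eligible: A, C, D, E
Pot 2: 240 chips, eligible: A, C, D
Pot 3: 148 chips, eligible: A, D

Derivation:
Contributions: A=213, C=139, D=213, E=59
Folded: B
Pot levels (distinct totals of non-folded players): 59, 139, 213
Layer 1-59: 59 each from A, C, D, E = 59*4 = 236 chips; eligible A, C, D, E
Layer 60-139: 80 each from A, C, D = 80*3 = 240 chips; eligible A, C, D
Layer 140-213: 74 each from A, D = 74*2 = 148 chips; eligible A, D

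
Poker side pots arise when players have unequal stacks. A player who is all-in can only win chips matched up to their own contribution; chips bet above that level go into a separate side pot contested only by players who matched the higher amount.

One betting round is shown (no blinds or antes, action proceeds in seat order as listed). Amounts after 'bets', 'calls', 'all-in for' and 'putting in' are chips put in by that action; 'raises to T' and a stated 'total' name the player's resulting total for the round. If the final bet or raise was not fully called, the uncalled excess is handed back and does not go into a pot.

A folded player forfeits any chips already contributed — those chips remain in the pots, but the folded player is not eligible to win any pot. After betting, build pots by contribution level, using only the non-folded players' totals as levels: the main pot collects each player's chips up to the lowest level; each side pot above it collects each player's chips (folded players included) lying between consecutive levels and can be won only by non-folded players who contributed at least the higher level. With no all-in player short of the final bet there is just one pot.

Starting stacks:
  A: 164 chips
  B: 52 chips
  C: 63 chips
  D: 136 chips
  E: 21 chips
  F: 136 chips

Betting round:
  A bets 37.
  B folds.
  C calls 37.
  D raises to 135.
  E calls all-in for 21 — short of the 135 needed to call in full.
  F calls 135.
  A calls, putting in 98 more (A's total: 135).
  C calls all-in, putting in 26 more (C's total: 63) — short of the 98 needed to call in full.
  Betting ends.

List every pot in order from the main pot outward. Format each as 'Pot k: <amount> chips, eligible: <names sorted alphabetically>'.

Contributions: A=135, C=63, D=135, E=21, F=135
Folded: B
Pot levels (distinct totals of non-folded players): 21, 63, 135
Layer 1-21: 21 each from A, C, D, E, F = 21*5 = 105 chips; eligible A, C, D, E, F
Layer 22-63: 42 each from A, C, D, F = 42*4 = 168 chips; eligible A, C, D, F
Layer 64-135: 72 each from A, D, F = 72*3 = 216 chips; eligible A, D, F

Pot 1: 105 chips, eligible: A, C, D, E, F
Pot 2: 168 chips, eligible: A, C, D, F
Pot 3: 216 chips, eligible: A, D, F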